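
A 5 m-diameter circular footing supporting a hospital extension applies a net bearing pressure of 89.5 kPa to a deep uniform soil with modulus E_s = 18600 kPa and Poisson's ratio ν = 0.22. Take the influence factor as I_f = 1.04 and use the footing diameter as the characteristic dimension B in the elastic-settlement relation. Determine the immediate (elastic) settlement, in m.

S_e ≈ 0.0238 m

Immediate (elastic) settlement: S_e = q·B·(1−ν²)/E_s · I_f.
S_e = 89.5 × 5 × (1 − 0.22²) / 18600 × 1.04
    = 89.5 × 5 × 0.9516 / 18600 × 1.04
    = 0.02381 m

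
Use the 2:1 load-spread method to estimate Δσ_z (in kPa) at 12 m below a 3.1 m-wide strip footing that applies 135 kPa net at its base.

By the 2:1 method the load spreads at 1 horizontal : 2 vertical, so at depth z the loaded area has grown by z in each plan dimension:
Δσ = qB/(B+z) = 135×3.1/(3.1+12) = 27.715 kPa

Δσ_z ≈ 27.7 kPa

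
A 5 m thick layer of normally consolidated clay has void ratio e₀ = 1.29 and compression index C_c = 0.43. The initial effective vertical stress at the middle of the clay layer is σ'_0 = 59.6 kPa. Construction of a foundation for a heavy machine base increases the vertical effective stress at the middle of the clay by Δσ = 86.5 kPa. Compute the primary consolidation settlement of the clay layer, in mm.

S_c ≈ 366 mm

Final effective stress: σ'_f = σ'_0 + Δσ = 59.6 + 86.5 = 146.1 kPa.
Normally consolidated clay, so the full stress increment lies on the virgin compression line:
S_c = C_c·H/(1+e₀)·log₁₀(σ'_f/σ'_0) = 0.43×5/(1+1.29)×log₁₀(146.1/59.6)
    = 0.93886 × 0.3894 = 0.3656 m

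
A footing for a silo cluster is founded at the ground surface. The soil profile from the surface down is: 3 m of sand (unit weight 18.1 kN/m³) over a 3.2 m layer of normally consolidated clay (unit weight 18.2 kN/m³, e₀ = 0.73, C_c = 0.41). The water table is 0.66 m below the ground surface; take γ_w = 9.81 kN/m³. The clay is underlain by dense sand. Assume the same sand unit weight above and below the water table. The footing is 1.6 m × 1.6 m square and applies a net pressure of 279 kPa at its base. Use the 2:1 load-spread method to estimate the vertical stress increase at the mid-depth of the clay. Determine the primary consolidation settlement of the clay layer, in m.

Mid-depth of clay below the ground surface: z = 3 + 3.2/2 = 4.6 m.
Total vertical stress at mid-clay: σ_v = 18.1×3 + 18.2×1.6 = 83.42 kPa.
Pore pressure: u = 9.81×(4.6 − 0.66) = 38.651 kPa.
Initial effective stress: σ'_0 = σ_v − u = 83.42 − 38.651 = 44.769 kPa.
Stress increase at mid-clay by the 2:1 spreading method:
Δσ = qBL/((B+z)(L+z)) = 279×1.6×1.6/((1.6+4.6)(1.6+4.6)) = 18.581 kPa
Final effective stress: σ'_f = σ'_0 + Δσ = 44.769 + 18.581 = 63.35 kPa.
Normally consolidated clay, so the full stress increment lies on the virgin compression line:
S_c = C_c·H/(1+e₀)·log₁₀(σ'_f/σ'_0) = 0.41×3.2/(1+0.73)×log₁₀(63.35/44.769)
    = 0.75838 × 0.15077 = 0.1143 m

S_c ≈ 0.114 m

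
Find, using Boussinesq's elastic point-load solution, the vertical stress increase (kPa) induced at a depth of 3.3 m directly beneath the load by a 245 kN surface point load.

Boussinesq vertical stress below a point load on an elastic half-space:
Δσ_z = 3P/(2πz²) · [1 + (r/z)²]^(−5/2)
r/z = 0/3.3 = 0; [1+(r/z)²]^(−5/2) = 1.
Δσ_z = 3×245/(2π×3.3²) × 1 = 10.742 × 1 = 10.74 kPa

Δσ_z ≈ 10.7 kPa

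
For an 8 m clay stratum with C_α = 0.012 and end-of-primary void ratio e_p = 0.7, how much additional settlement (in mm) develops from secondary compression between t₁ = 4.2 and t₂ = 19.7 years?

S_s ≈ 37.9 mm

Secondary compression: S_s = C_α·H/(1+e_p)·log₁₀(t₂/t₁)
S_s = 0.012×8/(1+0.7)×log₁₀(19.7/4.2)
    = 0.05647 × 0.6712 = 0.0379 m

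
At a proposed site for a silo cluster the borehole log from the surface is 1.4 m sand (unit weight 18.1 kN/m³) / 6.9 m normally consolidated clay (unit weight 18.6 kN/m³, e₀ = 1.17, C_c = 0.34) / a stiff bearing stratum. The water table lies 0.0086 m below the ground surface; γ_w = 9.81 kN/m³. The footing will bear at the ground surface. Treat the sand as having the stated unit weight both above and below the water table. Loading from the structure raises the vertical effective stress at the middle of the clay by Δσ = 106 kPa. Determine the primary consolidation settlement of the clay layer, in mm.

Mid-depth of clay below the ground surface: z = 1.4 + 6.9/2 = 4.85 m.
Total vertical stress at mid-clay: σ_v = 18.1×1.4 + 18.6×3.45 = 89.51 kPa.
Pore pressure: u = 9.81×(4.85 − 0.0086) = 47.49 kPa.
Initial effective stress: σ'_0 = σ_v − u = 89.51 − 47.49 = 42.02 kPa.
Final effective stress: σ'_f = σ'_0 + Δσ = 42.02 + 106 = 148.02 kPa.
Normally consolidated clay, so the full stress increment lies on the virgin compression line:
S_c = C_c·H/(1+e₀)·log₁₀(σ'_f/σ'_0) = 0.34×6.9/(1+1.17)×log₁₀(148.02/42.02)
    = 1.0811 × 0.54686 = 0.5912 m

S_c ≈ 591 mm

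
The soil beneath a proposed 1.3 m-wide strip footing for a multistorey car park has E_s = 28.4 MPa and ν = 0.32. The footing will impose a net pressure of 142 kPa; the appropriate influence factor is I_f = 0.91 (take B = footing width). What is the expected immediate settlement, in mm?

S_e ≈ 5.31 mm

Immediate (elastic) settlement: S_e = q·B·(1−ν²)/E_s · I_f.
E_s = 28.4 MPa = 28400 kPa.
S_e = 142 × 1.3 × (1 − 0.32²) / 28400 × 0.91
    = 142 × 1.3 × 0.8976 / 28400 × 0.91
    = 0.005309 m = 5.309 mm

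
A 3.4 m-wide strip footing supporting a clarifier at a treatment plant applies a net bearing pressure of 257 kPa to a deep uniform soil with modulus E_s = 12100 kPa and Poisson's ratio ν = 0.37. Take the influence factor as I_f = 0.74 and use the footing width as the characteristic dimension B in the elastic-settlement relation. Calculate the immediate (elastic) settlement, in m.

Immediate (elastic) settlement: S_e = q·B·(1−ν²)/E_s · I_f.
S_e = 257 × 3.4 × (1 − 0.37²) / 12100 × 0.74
    = 257 × 3.4 × 0.8631 / 12100 × 0.74
    = 0.04612 m

S_e ≈ 0.0461 m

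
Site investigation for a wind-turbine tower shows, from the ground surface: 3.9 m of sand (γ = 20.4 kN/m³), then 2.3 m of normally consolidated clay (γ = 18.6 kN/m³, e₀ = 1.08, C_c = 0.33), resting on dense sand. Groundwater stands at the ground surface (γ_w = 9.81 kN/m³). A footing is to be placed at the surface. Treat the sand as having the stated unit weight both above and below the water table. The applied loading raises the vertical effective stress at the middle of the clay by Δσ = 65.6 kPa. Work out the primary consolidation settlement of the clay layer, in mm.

Mid-depth of clay below the ground surface: z = 3.9 + 2.3/2 = 5.05 m.
Total vertical stress at mid-clay: σ_v = 20.4×3.9 + 18.6×1.15 = 100.95 kPa.
Pore pressure: u = 9.81×(5.05 − 0) = 49.541 kPa.
Initial effective stress: σ'_0 = σ_v − u = 100.95 − 49.541 = 51.409 kPa.
Final effective stress: σ'_f = σ'_0 + Δσ = 51.409 + 65.6 = 117.01 kPa.
Normally consolidated clay, so the full stress increment lies on the virgin compression line:
S_c = C_c·H/(1+e₀)·log₁₀(σ'_f/σ'_0) = 0.33×2.3/(1+1.08)×log₁₀(117.01/51.409)
    = 0.3649 × 0.35718 = 0.1303 m

S_c ≈ 130 mm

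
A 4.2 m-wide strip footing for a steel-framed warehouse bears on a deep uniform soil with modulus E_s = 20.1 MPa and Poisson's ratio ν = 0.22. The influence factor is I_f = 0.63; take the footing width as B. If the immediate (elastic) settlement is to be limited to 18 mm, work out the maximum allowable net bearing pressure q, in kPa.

E_s = 20.1 MPa = 20100 kPa.
S_e = q·B·(1−ν²)/E_s · I_f  ⇒  q = S_e·E_s / (B·(1−ν²)·I_f).
q = 0.018 × 20100 / (4.2 × 0.9516 × 0.63) = 143.7 kPa

q ≈ 144 kPa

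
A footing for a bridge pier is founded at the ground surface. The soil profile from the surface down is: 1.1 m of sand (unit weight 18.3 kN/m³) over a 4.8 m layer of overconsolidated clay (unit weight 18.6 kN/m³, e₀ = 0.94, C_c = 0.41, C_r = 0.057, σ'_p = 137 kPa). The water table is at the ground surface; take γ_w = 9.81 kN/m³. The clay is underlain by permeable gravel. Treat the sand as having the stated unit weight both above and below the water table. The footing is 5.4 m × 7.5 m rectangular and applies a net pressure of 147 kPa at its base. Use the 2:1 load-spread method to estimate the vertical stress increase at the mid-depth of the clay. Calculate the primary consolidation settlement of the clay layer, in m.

Mid-depth of clay below the ground surface: z = 1.1 + 4.8/2 = 3.5 m.
Total vertical stress at mid-clay: σ_v = 18.3×1.1 + 18.6×2.4 = 64.77 kPa.
Pore pressure: u = 9.81×(3.5 − 0) = 34.335 kPa.
Initial effective stress: σ'_0 = σ_v − u = 64.77 − 34.335 = 30.435 kPa.
Stress increase at mid-clay by the 2:1 spreading method:
Δσ = qBL/((B+z)(L+z)) = 147×5.4×7.5/((5.4+3.5)(7.5+3.5)) = 60.812 kPa
Final effective stress: σ'_f = 30.435 + 60.812 = 91.247 kPa.
σ'_f = 91.247 ≤ σ'_p = 137 kPa, so the clay remains overconsolidated and only the recompression index applies:
S_c = C_r·H/(1+e₀)·log₁₀(σ'_f/σ'_0) = 0.057×4.8/1.94×log₁₀(91.247/30.435)
    = 0.14103 × 0.47685 = 0.06725 m

S_c ≈ 0.0672 m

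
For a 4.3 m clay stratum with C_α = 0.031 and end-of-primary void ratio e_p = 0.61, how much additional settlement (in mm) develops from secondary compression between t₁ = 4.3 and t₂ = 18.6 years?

Secondary compression: S_s = C_α·H/(1+e_p)·log₁₀(t₂/t₁)
S_s = 0.031×4.3/(1+0.61)×log₁₀(18.6/4.3)
    = 0.0828 × 0.636 = 0.05266 m

S_s ≈ 52.7 mm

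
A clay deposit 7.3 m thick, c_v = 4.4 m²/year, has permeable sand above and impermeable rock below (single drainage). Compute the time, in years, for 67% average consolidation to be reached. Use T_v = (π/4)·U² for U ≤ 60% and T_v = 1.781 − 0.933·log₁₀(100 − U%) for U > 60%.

t ≈ 4.41 years

Drainage path length: H_d = H = 7.3 m (single drainage).
U > 60%: T_v = 1.781 − 0.933·log₁₀(100 − 67) = 0.36423.
t = T_v·H_d²/c_v = 0.36423×7.3²/4.4 = 4.411 years.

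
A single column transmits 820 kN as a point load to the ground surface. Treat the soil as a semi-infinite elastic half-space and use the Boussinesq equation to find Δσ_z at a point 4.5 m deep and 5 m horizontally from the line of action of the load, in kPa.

Δσ_z ≈ 2.59 kPa

Boussinesq vertical stress below a point load on an elastic half-space:
Δσ_z = 3P/(2πz²) · [1 + (r/z)²]^(−5/2)
r/z = 5/4.5 = 1.1111; [1+(r/z)²]^(−5/2) = 0.13397.
Δσ_z = 3×820/(2π×4.5²) × 0.13397 = 19.334 × 0.13397 = 2.59 kPa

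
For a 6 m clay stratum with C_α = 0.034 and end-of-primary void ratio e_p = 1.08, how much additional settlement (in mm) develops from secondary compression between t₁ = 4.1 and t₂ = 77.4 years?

S_s ≈ 125 mm

Secondary compression: S_s = C_α·H/(1+e_p)·log₁₀(t₂/t₁)
S_s = 0.034×6/(1+1.08)×log₁₀(77.4/4.1)
    = 0.09808 × 1.276 = 0.1251 m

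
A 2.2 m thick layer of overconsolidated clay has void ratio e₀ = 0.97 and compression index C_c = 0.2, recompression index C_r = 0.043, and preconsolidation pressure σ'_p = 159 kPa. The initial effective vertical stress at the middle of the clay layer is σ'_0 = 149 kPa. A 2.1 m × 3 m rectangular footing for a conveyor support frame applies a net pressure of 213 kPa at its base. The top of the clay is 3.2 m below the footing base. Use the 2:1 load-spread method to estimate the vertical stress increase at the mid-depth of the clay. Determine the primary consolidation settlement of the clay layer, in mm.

S_c ≈ 12.2 mm

Mid-depth of clay below the footing base: z = 3.2 + 2.2/2 = 4.3 m.
Stress increase at mid-clay by the 2:1 spreading method:
Δσ = qBL/((B+z)(L+z)) = 213×2.1×3/((2.1+4.3)(3+4.3)) = 28.722 kPa
Final effective stress: σ'_f = 149 + 28.722 = 177.72 kPa.
σ'_f = 177.72 > σ'_p = 159 kPa, so the stress path crosses the preconsolidation pressure — recompression up to σ'_p, then virgin compression beyond:
S_c = H/(1+e₀)·[C_r·log₁₀(σ'_p/σ'_0) + C_c·log₁₀(σ'_f/σ'_p)]
    = 2.2/1.97 × [0.043×log₁₀(159/149) + 0.2×log₁₀(177.72/159)]
    = 1.1168 × [0.0012131 + 0.0096678] = 0.01215 m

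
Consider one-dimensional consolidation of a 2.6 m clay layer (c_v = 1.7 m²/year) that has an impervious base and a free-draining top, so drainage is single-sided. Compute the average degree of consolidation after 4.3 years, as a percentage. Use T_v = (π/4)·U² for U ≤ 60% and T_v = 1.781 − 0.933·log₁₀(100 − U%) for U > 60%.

U ≈ 94.4 %

Drainage path length: H_d = H = 2.6 m (single drainage).
T_v = c_v·t/H_d² = 1.7×4.3/2.6² = 1.0814.
T_v = 1.0814 corresponds to the U > 60% branch:
U = 1 − 10^((1.781 − T_v)/0.933)/100 = 0.9438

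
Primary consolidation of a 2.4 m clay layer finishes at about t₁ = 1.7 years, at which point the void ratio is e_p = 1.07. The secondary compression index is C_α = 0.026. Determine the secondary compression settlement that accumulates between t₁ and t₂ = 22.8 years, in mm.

Secondary compression: S_s = C_α·H/(1+e_p)·log₁₀(t₂/t₁)
S_s = 0.026×2.4/(1+1.07)×log₁₀(22.8/1.7)
    = 0.03014 × 1.127 = 0.03399 m

S_s ≈ 34 mm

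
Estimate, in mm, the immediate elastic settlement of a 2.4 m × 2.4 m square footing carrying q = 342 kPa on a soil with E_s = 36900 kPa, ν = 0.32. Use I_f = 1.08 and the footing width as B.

Immediate (elastic) settlement: S_e = q·B·(1−ν²)/E_s · I_f.
S_e = 342 × 2.4 × (1 − 0.32²) / 36900 × 1.08
    = 342 × 2.4 × 0.8976 / 36900 × 1.08
    = 0.02156 m = 21.56 mm

S_e ≈ 21.6 mm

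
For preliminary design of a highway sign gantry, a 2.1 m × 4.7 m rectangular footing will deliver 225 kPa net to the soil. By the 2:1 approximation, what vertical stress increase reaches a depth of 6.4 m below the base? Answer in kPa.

Δσ_z ≈ 23.5 kPa

By the 2:1 method the load spreads at 1 horizontal : 2 vertical, so at depth z the loaded area has grown by z in each plan dimension:
Δσ = qBL/((B+z)(L+z)) = 225×2.1×4.7/((2.1+6.4)(4.7+6.4)) = 23.537 kPa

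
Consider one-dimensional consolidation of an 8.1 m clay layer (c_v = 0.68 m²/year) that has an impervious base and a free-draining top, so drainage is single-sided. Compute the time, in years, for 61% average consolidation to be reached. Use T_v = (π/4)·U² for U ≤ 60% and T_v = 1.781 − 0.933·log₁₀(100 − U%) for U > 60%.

t ≈ 28.6 years

Drainage path length: H_d = H = 8.1 m (single drainage).
U > 60%: T_v = 1.781 − 0.933·log₁₀(100 − 61) = 0.29654.
t = T_v·H_d²/c_v = 0.29654×8.1²/0.68 = 28.61 years.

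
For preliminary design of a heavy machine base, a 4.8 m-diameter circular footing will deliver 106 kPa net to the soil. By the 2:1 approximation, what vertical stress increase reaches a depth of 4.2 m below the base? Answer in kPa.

Δσ_z ≈ 30.2 kPa

By the 2:1 method the load spreads at 1 horizontal : 2 vertical, so at depth z the loaded area has grown by z in each plan dimension:
Δσ ≈ qD²/(D+z)² = 106×4.8²/(4.8+4.2)² = 30.151 kPa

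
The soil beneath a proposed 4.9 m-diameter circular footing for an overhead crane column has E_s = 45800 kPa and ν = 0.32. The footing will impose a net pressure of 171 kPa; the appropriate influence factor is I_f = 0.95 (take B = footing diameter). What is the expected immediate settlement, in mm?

Immediate (elastic) settlement: S_e = q·B·(1−ν²)/E_s · I_f.
S_e = 171 × 4.9 × (1 − 0.32²) / 45800 × 0.95
    = 171 × 4.9 × 0.8976 / 45800 × 0.95
    = 0.0156 m = 15.6 mm

S_e ≈ 15.6 mm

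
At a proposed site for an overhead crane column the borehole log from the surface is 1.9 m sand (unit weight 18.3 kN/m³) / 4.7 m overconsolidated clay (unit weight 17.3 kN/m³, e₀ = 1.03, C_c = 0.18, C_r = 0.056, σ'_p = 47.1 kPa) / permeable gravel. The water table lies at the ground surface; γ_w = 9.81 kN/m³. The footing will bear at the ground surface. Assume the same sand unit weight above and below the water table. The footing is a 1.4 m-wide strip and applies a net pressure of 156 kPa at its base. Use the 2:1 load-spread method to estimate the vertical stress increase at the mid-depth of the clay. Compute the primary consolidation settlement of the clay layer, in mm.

Mid-depth of clay below the ground surface: z = 1.9 + 4.7/2 = 4.25 m.
Total vertical stress at mid-clay: σ_v = 18.3×1.9 + 17.3×2.35 = 75.425 kPa.
Pore pressure: u = 9.81×(4.25 − 0) = 41.693 kPa.
Initial effective stress: σ'_0 = σ_v − u = 75.425 − 41.693 = 33.732 kPa.
Stress increase at mid-clay by the 2:1 spreading method:
Δσ = qB/(B+z) = 156×1.4/(1.4+4.25) = 38.655 kPa
Final effective stress: σ'_f = 33.732 + 38.655 = 72.387 kPa.
σ'_f = 72.387 > σ'_p = 47.1 kPa, so the stress path crosses the preconsolidation pressure — recompression up to σ'_p, then virgin compression beyond:
S_c = H/(1+e₀)·[C_r·log₁₀(σ'_p/σ'_0) + C_c·log₁₀(σ'_f/σ'_p)]
    = 4.7/2.03 × [0.056×log₁₀(47.1/33.732) + 0.18×log₁₀(72.387/47.1)]
    = 2.3153 × [0.0081188 + 0.033595] = 0.09658 m

S_c ≈ 96.6 mm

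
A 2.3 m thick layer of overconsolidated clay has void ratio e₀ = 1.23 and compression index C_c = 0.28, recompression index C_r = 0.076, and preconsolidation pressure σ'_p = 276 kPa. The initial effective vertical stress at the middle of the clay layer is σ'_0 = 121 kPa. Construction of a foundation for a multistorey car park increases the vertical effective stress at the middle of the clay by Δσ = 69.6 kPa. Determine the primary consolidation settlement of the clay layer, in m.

Final effective stress: σ'_f = 121 + 69.6 = 190.6 kPa.
σ'_f = 190.6 ≤ σ'_p = 276 kPa, so the clay remains overconsolidated and only the recompression index applies:
S_c = C_r·H/(1+e₀)·log₁₀(σ'_f/σ'_0) = 0.076×2.3/2.23×log₁₀(190.6/121)
    = 0.078386 × 0.19734 = 0.01547 m

S_c ≈ 0.0155 m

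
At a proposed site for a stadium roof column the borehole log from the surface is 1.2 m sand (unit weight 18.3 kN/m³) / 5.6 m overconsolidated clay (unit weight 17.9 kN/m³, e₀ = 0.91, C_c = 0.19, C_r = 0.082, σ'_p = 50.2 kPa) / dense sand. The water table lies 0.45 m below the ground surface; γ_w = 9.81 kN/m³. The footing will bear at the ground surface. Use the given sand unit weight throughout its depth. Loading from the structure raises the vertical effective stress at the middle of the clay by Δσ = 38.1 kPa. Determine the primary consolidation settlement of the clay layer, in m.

Mid-depth of clay below the ground surface: z = 1.2 + 5.6/2 = 4 m.
Total vertical stress at mid-clay: σ_v = 18.3×1.2 + 17.9×2.8 = 72.08 kPa.
Pore pressure: u = 9.81×(4 − 0.45) = 34.825 kPa.
Initial effective stress: σ'_0 = σ_v − u = 72.08 − 34.825 = 37.255 kPa.
Final effective stress: σ'_f = 37.255 + 38.1 = 75.355 kPa.
σ'_f = 75.355 > σ'_p = 50.2 kPa, so the stress path crosses the preconsolidation pressure — recompression up to σ'_p, then virgin compression beyond:
S_c = H/(1+e₀)·[C_r·log₁₀(σ'_p/σ'_0) + C_c·log₁₀(σ'_f/σ'_p)]
    = 5.6/1.91 × [0.082×log₁₀(50.2/37.255) + 0.19×log₁₀(75.355/50.2)]
    = 2.9319 × [0.010621 + 0.033518] = 0.1294 m

S_c ≈ 0.129 m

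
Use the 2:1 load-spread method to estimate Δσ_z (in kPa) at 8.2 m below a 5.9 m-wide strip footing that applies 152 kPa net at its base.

By the 2:1 method the load spreads at 1 horizontal : 2 vertical, so at depth z the loaded area has grown by z in each plan dimension:
Δσ = qB/(B+z) = 152×5.9/(5.9+8.2) = 63.603 kPa

Δσ_z ≈ 63.6 kPa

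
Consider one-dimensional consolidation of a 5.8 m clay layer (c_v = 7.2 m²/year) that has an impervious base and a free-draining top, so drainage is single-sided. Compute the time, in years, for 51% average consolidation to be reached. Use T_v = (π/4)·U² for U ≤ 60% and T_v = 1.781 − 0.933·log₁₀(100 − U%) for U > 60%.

Drainage path length: H_d = H = 5.8 m (single drainage).
U ≤ 60%: T_v = (π/4)·U² = (π/4)×0.51² = 0.20428.
t = T_v·H_d²/c_v = 0.20428×5.8²/7.2 = 0.9544 years.

t ≈ 0.954 years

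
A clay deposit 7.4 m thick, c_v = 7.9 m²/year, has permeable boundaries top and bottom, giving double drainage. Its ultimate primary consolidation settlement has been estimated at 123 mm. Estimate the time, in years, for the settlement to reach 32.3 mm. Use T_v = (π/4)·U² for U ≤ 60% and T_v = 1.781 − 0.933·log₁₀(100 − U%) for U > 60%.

t ≈ 0.0939 years

Drainage path length: H_d = H/2 = 3.7 m (double drainage).
U = S(t)/S_ult = 32.3/123 = 0.2626.
U ≤ 60%: T_v = (π/4)·U² = (π/4)×0.2626² = 0.054161.
t = T_v·H_d²/c_v = 0.054161×3.7²/7.9 = 0.09386 years.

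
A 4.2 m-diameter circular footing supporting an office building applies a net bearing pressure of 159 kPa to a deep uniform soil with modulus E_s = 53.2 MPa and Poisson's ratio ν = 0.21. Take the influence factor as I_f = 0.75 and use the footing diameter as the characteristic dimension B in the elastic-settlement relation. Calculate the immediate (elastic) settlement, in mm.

Immediate (elastic) settlement: S_e = q·B·(1−ν²)/E_s · I_f.
E_s = 53.2 MPa = 53200 kPa.
S_e = 159 × 4.2 × (1 − 0.21²) / 53200 × 0.75
    = 159 × 4.2 × 0.9559 / 53200 × 0.75
    = 0.008999 m = 8.999 mm

S_e ≈ 9 mm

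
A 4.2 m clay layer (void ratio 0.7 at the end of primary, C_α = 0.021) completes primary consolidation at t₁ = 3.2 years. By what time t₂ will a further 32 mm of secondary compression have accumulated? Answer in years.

S_s = C_α·H/(1+e_p)·log₁₀(t₂/t₁) ⇒ log₁₀(t₂/t₁) = S_s·(1+e_p)/(C_α·H).
log₁₀(t₂/t₁) = 0.032 × (1+0.7) / (0.021×4.2) = 0.6168
t₂ = t₁ × 10^0.6168 = 3.2 × 4.138 = 13.24 years

t₂ ≈ 13.2 years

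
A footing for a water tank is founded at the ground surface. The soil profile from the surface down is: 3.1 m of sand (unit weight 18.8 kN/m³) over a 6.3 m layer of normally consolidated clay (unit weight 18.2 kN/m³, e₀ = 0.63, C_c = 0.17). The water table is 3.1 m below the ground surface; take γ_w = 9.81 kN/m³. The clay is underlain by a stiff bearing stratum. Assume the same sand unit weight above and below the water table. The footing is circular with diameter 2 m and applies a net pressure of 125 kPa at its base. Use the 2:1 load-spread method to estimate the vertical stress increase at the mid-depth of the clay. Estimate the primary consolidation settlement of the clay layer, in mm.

Mid-depth of clay below the ground surface: z = 3.1 + 6.3/2 = 6.25 m.
Total vertical stress at mid-clay: σ_v = 18.8×3.1 + 18.2×3.15 = 115.61 kPa.
Pore pressure: u = 9.81×(6.25 − 3.1) = 30.902 kPa.
Initial effective stress: σ'_0 = σ_v − u = 115.61 − 30.902 = 84.708 kPa.
Stress increase at mid-clay by the 2:1 spreading method:
Δσ ≈ qD²/(D+z)² = 125×2²/(2+6.25)² = 7.3462 kPa
Final effective stress: σ'_f = σ'_0 + Δσ = 84.708 + 7.3462 = 92.054 kPa.
Normally consolidated clay, so the full stress increment lies on the virgin compression line:
S_c = C_c·H/(1+e₀)·log₁₀(σ'_f/σ'_0) = 0.17×6.3/(1+0.63)×log₁₀(92.054/84.708)
    = 0.65706 × 0.036118 = 0.02373 m

S_c ≈ 23.7 mm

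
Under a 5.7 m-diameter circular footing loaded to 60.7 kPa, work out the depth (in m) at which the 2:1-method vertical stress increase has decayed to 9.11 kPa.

2:1 spreading — at depth z the loaded area has grown by z in each plan dimension:
qD²/(D+z)² = Δσ_z ⇒ z = D(√(q/Δσ_z) − 1) = 5.7×(√(60.7/9.11) − 1) = 9.013 m

z ≈ 9.01 m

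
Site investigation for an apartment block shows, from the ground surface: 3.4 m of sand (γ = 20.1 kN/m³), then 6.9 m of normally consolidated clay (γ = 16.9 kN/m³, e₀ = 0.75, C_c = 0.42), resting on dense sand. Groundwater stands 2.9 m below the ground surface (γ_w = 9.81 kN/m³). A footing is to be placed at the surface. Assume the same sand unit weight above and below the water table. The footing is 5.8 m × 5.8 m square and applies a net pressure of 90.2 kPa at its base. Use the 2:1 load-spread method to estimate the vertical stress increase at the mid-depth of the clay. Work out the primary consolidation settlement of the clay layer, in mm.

S_c ≈ 140 mm

Mid-depth of clay below the ground surface: z = 3.4 + 6.9/2 = 6.85 m.
Total vertical stress at mid-clay: σ_v = 20.1×3.4 + 16.9×3.45 = 126.65 kPa.
Pore pressure: u = 9.81×(6.85 − 2.9) = 38.75 kPa.
Initial effective stress: σ'_0 = σ_v − u = 126.65 − 38.75 = 87.9 kPa.
Stress increase at mid-clay by the 2:1 spreading method:
Δσ = qBL/((B+z)(L+z)) = 90.2×5.8×5.8/((5.8+6.85)(5.8+6.85)) = 18.962 kPa
Final effective stress: σ'_f = σ'_0 + Δσ = 87.9 + 18.962 = 106.86 kPa.
Normally consolidated clay, so the full stress increment lies on the virgin compression line:
S_c = C_c·H/(1+e₀)·log₁₀(σ'_f/σ'_0) = 0.42×6.9/(1+0.75)×log₁₀(106.86/87.9)
    = 1.656 × 0.084826 = 0.1405 m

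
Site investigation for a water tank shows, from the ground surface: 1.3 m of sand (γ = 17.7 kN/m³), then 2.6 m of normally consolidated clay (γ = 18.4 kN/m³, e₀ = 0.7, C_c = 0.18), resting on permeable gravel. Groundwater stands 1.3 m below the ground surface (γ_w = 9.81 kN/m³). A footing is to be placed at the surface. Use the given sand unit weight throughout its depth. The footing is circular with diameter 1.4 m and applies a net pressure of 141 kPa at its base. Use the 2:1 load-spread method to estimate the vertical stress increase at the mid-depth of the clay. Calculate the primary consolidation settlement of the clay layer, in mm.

Mid-depth of clay below the ground surface: z = 1.3 + 2.6/2 = 2.6 m.
Total vertical stress at mid-clay: σ_v = 17.7×1.3 + 18.4×1.3 = 46.93 kPa.
Pore pressure: u = 9.81×(2.6 − 1.3) = 12.753 kPa.
Initial effective stress: σ'_0 = σ_v − u = 46.93 − 12.753 = 34.177 kPa.
Stress increase at mid-clay by the 2:1 spreading method:
Δσ ≈ qD²/(D+z)² = 141×1.4²/(1.4+2.6)² = 17.272 kPa
Final effective stress: σ'_f = σ'_0 + Δσ = 34.177 + 17.272 = 51.449 kPa.
Normally consolidated clay, so the full stress increment lies on the virgin compression line:
S_c = C_c·H/(1+e₀)·log₁₀(σ'_f/σ'_0) = 0.18×2.6/(1+0.7)×log₁₀(51.449/34.177)
    = 0.27529 × 0.17764 = 0.0489 m

S_c ≈ 48.9 mm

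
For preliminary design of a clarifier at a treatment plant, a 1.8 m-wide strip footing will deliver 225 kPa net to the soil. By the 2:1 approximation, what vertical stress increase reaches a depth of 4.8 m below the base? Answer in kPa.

By the 2:1 method the load spreads at 1 horizontal : 2 vertical, so at depth z the loaded area has grown by z in each plan dimension:
Δσ = qB/(B+z) = 225×1.8/(1.8+4.8) = 61.364 kPa

Δσ_z ≈ 61.4 kPa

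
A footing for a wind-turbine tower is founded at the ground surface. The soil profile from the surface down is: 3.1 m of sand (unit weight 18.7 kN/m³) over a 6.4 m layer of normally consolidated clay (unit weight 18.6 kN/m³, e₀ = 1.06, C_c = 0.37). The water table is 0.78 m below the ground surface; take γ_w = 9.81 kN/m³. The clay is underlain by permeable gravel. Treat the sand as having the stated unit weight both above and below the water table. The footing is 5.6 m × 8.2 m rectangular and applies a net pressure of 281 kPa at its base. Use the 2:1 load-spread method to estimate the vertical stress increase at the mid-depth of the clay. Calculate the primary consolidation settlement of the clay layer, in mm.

S_c ≈ 389 mm

Mid-depth of clay below the ground surface: z = 3.1 + 6.4/2 = 6.3 m.
Total vertical stress at mid-clay: σ_v = 18.7×3.1 + 18.6×3.2 = 117.49 kPa.
Pore pressure: u = 9.81×(6.3 − 0.78) = 54.151 kPa.
Initial effective stress: σ'_0 = σ_v − u = 117.49 − 54.151 = 63.339 kPa.
Stress increase at mid-clay by the 2:1 spreading method:
Δσ = qBL/((B+z)(L+z)) = 281×5.6×8.2/((5.6+6.3)(8.2+6.3)) = 74.781 kPa
Final effective stress: σ'_f = σ'_0 + Δσ = 63.339 + 74.781 = 138.12 kPa.
Normally consolidated clay, so the full stress increment lies on the virgin compression line:
S_c = C_c·H/(1+e₀)·log₁₀(σ'_f/σ'_0) = 0.37×6.4/(1+1.06)×log₁₀(138.12/63.339)
    = 1.1495 × 0.33859 = 0.3892 m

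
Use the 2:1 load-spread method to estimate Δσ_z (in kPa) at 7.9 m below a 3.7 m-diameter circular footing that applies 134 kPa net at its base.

By the 2:1 method the load spreads at 1 horizontal : 2 vertical, so at depth z the loaded area has grown by z in each plan dimension:
Δσ ≈ qD²/(D+z)² = 134×3.7²/(3.7+7.9)² = 13.633 kPa

Δσ_z ≈ 13.6 kPa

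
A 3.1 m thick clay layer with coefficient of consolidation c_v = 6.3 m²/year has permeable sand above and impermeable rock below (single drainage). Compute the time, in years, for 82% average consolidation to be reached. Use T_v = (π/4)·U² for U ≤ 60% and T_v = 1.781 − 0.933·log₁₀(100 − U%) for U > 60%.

Drainage path length: H_d = H = 3.1 m (single drainage).
U > 60%: T_v = 1.781 − 0.933·log₁₀(100 − 82) = 0.60983.
t = T_v·H_d²/c_v = 0.60983×3.1²/6.3 = 0.9302 years.

t ≈ 0.93 years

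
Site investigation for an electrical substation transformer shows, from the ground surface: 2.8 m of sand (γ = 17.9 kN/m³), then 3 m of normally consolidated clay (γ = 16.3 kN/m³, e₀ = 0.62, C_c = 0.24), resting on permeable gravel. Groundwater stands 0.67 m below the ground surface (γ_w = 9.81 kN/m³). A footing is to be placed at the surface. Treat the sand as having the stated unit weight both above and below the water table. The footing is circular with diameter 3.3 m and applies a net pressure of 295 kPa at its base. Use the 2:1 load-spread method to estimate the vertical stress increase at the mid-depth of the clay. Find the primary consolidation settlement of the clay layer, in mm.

S_c ≈ 171 mm

Mid-depth of clay below the ground surface: z = 2.8 + 3/2 = 4.3 m.
Total vertical stress at mid-clay: σ_v = 17.9×2.8 + 16.3×1.5 = 74.57 kPa.
Pore pressure: u = 9.81×(4.3 − 0.67) = 35.61 kPa.
Initial effective stress: σ'_0 = σ_v − u = 74.57 − 35.61 = 38.96 kPa.
Stress increase at mid-clay by the 2:1 spreading method:
Δσ ≈ qD²/(D+z)² = 295×3.3²/(3.3+4.3)² = 55.619 kPa
Final effective stress: σ'_f = σ'_0 + Δσ = 38.96 + 55.619 = 94.579 kPa.
Normally consolidated clay, so the full stress increment lies on the virgin compression line:
S_c = C_c·H/(1+e₀)·log₁₀(σ'_f/σ'_0) = 0.24×3/(1+0.62)×log₁₀(94.579/38.96)
    = 0.44444 × 0.38518 = 0.1712 m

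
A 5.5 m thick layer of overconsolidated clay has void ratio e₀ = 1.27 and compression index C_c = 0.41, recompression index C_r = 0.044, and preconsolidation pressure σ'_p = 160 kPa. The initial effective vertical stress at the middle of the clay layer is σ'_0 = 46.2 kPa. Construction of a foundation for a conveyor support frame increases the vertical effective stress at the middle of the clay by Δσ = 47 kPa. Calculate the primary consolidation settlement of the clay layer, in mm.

Final effective stress: σ'_f = 46.2 + 47 = 93.2 kPa.
σ'_f = 93.2 ≤ σ'_p = 160 kPa, so the clay remains overconsolidated and only the recompression index applies:
S_c = C_r·H/(1+e₀)·log₁₀(σ'_f/σ'_0) = 0.044×5.5/2.27×log₁₀(93.2/46.2)
    = 0.10661 × 0.30477 = 0.03249 m

S_c ≈ 32.5 mm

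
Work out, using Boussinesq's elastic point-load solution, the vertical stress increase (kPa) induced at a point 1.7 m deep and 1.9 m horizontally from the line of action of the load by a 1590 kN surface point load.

Boussinesq vertical stress below a point load on an elastic half-space:
Δσ_z = 3P/(2πz²) · [1 + (r/z)²]^(−5/2)
r/z = 1.9/1.7 = 1.1176; [1+(r/z)²]^(−5/2) = 0.13181.
Δσ_z = 3×1590/(2π×1.7²) × 0.13181 = 262.69 × 0.13181 = 34.63 kPa

Δσ_z ≈ 34.6 kPa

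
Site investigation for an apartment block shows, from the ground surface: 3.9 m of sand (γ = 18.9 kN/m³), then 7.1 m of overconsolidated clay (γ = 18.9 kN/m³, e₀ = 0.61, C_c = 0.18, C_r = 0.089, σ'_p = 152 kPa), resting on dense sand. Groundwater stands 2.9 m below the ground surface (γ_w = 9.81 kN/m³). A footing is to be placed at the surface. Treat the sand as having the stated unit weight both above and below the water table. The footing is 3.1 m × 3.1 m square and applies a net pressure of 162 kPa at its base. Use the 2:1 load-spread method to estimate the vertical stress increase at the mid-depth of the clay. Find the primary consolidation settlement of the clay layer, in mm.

Mid-depth of clay below the ground surface: z = 3.9 + 7.1/2 = 7.45 m.
Total vertical stress at mid-clay: σ_v = 18.9×3.9 + 18.9×3.55 = 140.8 kPa.
Pore pressure: u = 9.81×(7.45 − 2.9) = 44.636 kPa.
Initial effective stress: σ'_0 = σ_v − u = 140.8 − 44.636 = 96.164 kPa.
Stress increase at mid-clay by the 2:1 spreading method:
Δσ = qBL/((B+z)(L+z)) = 162×3.1×3.1/((3.1+7.45)(3.1+7.45)) = 13.987 kPa
Final effective stress: σ'_f = 96.164 + 13.987 = 110.15 kPa.
σ'_f = 110.15 ≤ σ'_p = 152 kPa, so the clay remains overconsolidated and only the recompression index applies:
S_c = C_r·H/(1+e₀)·log₁₀(σ'_f/σ'_0) = 0.089×7.1/1.61×log₁₀(110.15/96.164)
    = 0.39248 × 0.058972 = 0.02315 m

S_c ≈ 23.1 mm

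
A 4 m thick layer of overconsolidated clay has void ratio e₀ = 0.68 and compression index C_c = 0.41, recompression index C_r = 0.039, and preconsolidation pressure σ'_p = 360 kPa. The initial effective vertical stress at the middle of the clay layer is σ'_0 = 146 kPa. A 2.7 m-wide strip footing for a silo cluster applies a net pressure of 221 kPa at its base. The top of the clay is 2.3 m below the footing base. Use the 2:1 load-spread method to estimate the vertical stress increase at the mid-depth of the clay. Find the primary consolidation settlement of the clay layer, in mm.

Mid-depth of clay below the footing base: z = 2.3 + 4/2 = 4.3 m.
Stress increase at mid-clay by the 2:1 spreading method:
Δσ = qB/(B+z) = 221×2.7/(2.7+4.3) = 85.243 kPa
Final effective stress: σ'_f = 146 + 85.243 = 231.24 kPa.
σ'_f = 231.24 ≤ σ'_p = 360 kPa, so the clay remains overconsolidated and only the recompression index applies:
S_c = C_r·H/(1+e₀)·log₁₀(σ'_f/σ'_0) = 0.039×4/1.68×log₁₀(231.24/146)
    = 0.092859 × 0.19971 = 0.01854 m

S_c ≈ 18.5 mm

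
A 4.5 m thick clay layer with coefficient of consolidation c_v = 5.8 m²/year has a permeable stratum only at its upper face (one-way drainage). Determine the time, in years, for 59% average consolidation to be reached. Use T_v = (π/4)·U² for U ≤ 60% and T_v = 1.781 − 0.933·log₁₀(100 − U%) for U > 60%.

Drainage path length: H_d = H = 4.5 m (single drainage).
U ≤ 60%: T_v = (π/4)·U² = (π/4)×0.59² = 0.2734.
t = T_v·H_d²/c_v = 0.2734×4.5²/5.8 = 0.9545 years.

t ≈ 0.955 years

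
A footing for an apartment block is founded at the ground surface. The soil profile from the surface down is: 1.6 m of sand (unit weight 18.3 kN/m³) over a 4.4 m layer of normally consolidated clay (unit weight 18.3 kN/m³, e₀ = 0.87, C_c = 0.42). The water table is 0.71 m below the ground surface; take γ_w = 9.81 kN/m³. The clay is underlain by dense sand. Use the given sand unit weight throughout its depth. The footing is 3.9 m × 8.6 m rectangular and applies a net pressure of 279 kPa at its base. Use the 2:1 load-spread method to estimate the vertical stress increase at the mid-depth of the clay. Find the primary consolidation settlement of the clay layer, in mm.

Mid-depth of clay below the ground surface: z = 1.6 + 4.4/2 = 3.8 m.
Total vertical stress at mid-clay: σ_v = 18.3×1.6 + 18.3×2.2 = 69.54 kPa.
Pore pressure: u = 9.81×(3.8 − 0.71) = 30.313 kPa.
Initial effective stress: σ'_0 = σ_v − u = 69.54 − 30.313 = 39.227 kPa.
Stress increase at mid-clay by the 2:1 spreading method:
Δσ = qBL/((B+z)(L+z)) = 279×3.9×8.6/((3.9+3.8)(8.6+3.8)) = 98.006 kPa
Final effective stress: σ'_f = σ'_0 + Δσ = 39.227 + 98.006 = 137.23 kPa.
Normally consolidated clay, so the full stress increment lies on the virgin compression line:
S_c = C_c·H/(1+e₀)·log₁₀(σ'_f/σ'_0) = 0.42×4.4/(1+0.87)×log₁₀(137.23/39.227)
    = 0.98824 × 0.54386 = 0.5375 m

S_c ≈ 537 mm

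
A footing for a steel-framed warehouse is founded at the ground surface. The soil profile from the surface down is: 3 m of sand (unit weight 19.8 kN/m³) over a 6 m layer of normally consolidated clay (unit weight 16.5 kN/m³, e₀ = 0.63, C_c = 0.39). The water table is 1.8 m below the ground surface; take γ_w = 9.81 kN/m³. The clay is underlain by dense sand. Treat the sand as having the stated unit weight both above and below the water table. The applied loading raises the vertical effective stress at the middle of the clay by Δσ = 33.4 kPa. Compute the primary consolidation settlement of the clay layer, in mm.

S_c ≈ 250 mm

Mid-depth of clay below the ground surface: z = 3 + 6/2 = 6 m.
Total vertical stress at mid-clay: σ_v = 19.8×3 + 16.5×3 = 108.9 kPa.
Pore pressure: u = 9.81×(6 − 1.8) = 41.202 kPa.
Initial effective stress: σ'_0 = σ_v − u = 108.9 − 41.202 = 67.698 kPa.
Final effective stress: σ'_f = σ'_0 + Δσ = 67.698 + 33.4 = 101.1 kPa.
Normally consolidated clay, so the full stress increment lies on the virgin compression line:
S_c = C_c·H/(1+e₀)·log₁₀(σ'_f/σ'_0) = 0.39×6/(1+0.63)×log₁₀(101.1/67.698)
    = 1.4356 × 0.17418 = 0.2501 m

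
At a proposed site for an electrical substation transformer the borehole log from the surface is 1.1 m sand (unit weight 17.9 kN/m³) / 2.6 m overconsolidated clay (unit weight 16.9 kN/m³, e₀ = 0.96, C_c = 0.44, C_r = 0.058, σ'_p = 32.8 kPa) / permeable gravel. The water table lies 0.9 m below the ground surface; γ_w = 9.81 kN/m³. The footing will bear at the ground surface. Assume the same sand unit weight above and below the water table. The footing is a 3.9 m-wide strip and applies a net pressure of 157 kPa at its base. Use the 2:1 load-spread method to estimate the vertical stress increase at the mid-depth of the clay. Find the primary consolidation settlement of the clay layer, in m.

Mid-depth of clay below the ground surface: z = 1.1 + 2.6/2 = 2.4 m.
Total vertical stress at mid-clay: σ_v = 17.9×1.1 + 16.9×1.3 = 41.66 kPa.
Pore pressure: u = 9.81×(2.4 − 0.9) = 14.715 kPa.
Initial effective stress: σ'_0 = σ_v − u = 41.66 − 14.715 = 26.945 kPa.
Stress increase at mid-clay by the 2:1 spreading method:
Δσ = qB/(B+z) = 157×3.9/(3.9+2.4) = 97.19 kPa
Final effective stress: σ'_f = 26.945 + 97.19 = 124.13 kPa.
σ'_f = 124.13 > σ'_p = 32.8 kPa, so the stress path crosses the preconsolidation pressure — recompression up to σ'_p, then virgin compression beyond:
S_c = H/(1+e₀)·[C_r·log₁₀(σ'_p/σ'_0) + C_c·log₁₀(σ'_f/σ'_p)]
    = 2.6/1.96 × [0.058×log₁₀(32.8/26.945) + 0.44×log₁₀(124.13/32.8)]
    = 1.3265 × [0.0049529 + 0.25432] = 0.3439 m

S_c ≈ 0.344 m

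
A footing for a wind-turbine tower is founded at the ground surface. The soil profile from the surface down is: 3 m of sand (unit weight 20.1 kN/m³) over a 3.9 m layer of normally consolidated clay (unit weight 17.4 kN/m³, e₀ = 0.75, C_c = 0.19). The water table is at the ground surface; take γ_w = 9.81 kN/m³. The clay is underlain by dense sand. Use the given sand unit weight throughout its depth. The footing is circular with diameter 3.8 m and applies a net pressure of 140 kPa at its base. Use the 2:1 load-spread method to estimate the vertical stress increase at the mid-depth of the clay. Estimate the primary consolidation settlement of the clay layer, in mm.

S_c ≈ 83.9 mm

Mid-depth of clay below the ground surface: z = 3 + 3.9/2 = 4.95 m.
Total vertical stress at mid-clay: σ_v = 20.1×3 + 17.4×1.95 = 94.23 kPa.
Pore pressure: u = 9.81×(4.95 − 0) = 48.56 kPa.
Initial effective stress: σ'_0 = σ_v − u = 94.23 − 48.56 = 45.67 kPa.
Stress increase at mid-clay by the 2:1 spreading method:
Δσ ≈ qD²/(D+z)² = 140×3.8²/(3.8+4.95)² = 26.405 kPa
Final effective stress: σ'_f = σ'_0 + Δσ = 45.67 + 26.405 = 72.075 kPa.
Normally consolidated clay, so the full stress increment lies on the virgin compression line:
S_c = C_c·H/(1+e₀)·log₁₀(σ'_f/σ'_0) = 0.19×3.9/(1+0.75)×log₁₀(72.075/45.67)
    = 0.42343 × 0.19815 = 0.0839 m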